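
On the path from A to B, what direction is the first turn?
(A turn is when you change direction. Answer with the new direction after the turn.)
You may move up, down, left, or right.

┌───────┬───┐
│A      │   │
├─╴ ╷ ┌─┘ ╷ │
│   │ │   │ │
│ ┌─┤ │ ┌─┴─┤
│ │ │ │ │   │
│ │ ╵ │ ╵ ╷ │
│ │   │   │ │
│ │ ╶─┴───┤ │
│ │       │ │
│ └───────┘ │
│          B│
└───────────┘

Directions: right, down, left, down, down, down, down, right, right, right, right, right
First turn direction: down

Solution:

┌───────┬───┐
│A ↓    │   │
├─╴ ╷ ┌─┘ ╷ │
│↓ ↲│ │   │ │
│ ┌─┤ │ ┌─┴─┤
│↓│ │ │ │   │
│ │ ╵ │ ╵ ╷ │
│↓│   │   │ │
│ │ ╶─┴───┤ │
│↓│       │ │
│ └───────┘ │
│↳ → → → → B│
└───────────┘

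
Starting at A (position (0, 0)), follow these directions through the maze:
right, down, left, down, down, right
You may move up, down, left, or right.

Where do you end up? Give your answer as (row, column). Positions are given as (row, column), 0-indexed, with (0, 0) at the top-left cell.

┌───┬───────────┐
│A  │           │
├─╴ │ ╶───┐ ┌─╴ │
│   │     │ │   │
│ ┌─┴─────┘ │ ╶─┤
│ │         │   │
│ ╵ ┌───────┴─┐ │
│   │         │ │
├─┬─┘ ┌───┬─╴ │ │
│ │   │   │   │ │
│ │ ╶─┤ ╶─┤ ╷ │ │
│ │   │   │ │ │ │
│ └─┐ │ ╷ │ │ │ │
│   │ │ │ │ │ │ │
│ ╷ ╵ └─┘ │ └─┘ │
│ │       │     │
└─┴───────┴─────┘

Following directions step by step:
Start: (0, 0)
  right: (0, 0) → (0, 1)
  down: (0, 1) → (1, 1)
  left: (1, 1) → (1, 0)
  down: (1, 0) → (2, 0)
  down: (2, 0) → (3, 0)
  right: (3, 0) → (3, 1)
Final position: (3, 1)

Path taken:

┌───┬───────────┐
│A ↓│           │
├─╴ │ ╶───┐ ┌─╴ │
│↓ ↲│     │ │   │
│ ┌─┴─────┘ │ ╶─┤
│↓│         │   │
│ ╵ ┌───────┴─┐ │
│↳ B│         │ │
├─┬─┘ ┌───┬─╴ │ │
│ │   │   │   │ │
│ │ ╶─┤ ╶─┤ ╷ │ │
│ │   │   │ │ │ │
│ └─┐ │ ╷ │ │ │ │
│   │ │ │ │ │ │ │
│ ╷ ╵ └─┘ │ └─┘ │
│ │       │     │
└─┴───────┴─────┘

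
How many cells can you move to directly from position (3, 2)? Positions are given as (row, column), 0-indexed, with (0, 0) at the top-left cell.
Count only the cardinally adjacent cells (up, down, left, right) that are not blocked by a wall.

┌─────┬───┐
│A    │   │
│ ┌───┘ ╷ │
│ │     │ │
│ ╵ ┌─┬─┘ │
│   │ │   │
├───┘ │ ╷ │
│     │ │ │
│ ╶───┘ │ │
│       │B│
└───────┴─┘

Checking passable neighbors of (3, 2):
Neighbors: (2, 2), (3, 1)
Count: 2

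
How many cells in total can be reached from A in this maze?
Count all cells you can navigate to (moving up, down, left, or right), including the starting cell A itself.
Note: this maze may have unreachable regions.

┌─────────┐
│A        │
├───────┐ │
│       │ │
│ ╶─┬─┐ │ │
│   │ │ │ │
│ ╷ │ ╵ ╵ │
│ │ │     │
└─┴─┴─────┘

Using BFS/flood-fill to find all reachable cells from A:
Maze size: 4 × 5 = 20 total cells
All cells are reachable — the maze is fully connected.
Reachable cells: 20

Reachable region (· marks reachable cells):

┌─────────┐
│A · · · ·│
├───────┐ │
│· · · ·│·│
│ ╶─┬─┐ │ │
│· ·│·│·│·│
│ ╷ │ ╵ ╵ │
│·│·│· · ·│
└─┴─┴─────┘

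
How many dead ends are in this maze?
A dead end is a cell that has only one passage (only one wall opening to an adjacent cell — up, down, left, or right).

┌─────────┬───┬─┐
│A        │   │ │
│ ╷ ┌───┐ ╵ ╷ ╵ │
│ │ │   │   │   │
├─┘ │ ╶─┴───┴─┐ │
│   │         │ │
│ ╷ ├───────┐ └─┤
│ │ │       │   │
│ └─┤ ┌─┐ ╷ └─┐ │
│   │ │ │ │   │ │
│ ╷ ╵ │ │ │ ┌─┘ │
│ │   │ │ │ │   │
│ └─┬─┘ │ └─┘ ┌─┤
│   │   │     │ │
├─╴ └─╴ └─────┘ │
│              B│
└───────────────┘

Checking each cell for number of passages:

Dead ends found at positions:
  (0, 7)
  (1, 0)
  (1, 3)
  (2, 7)
  (3, 1)
  (4, 3)
  (4, 6)
  (5, 5)
  (6, 2)
  (6, 7)
  (7, 0)
Total dead ends: 11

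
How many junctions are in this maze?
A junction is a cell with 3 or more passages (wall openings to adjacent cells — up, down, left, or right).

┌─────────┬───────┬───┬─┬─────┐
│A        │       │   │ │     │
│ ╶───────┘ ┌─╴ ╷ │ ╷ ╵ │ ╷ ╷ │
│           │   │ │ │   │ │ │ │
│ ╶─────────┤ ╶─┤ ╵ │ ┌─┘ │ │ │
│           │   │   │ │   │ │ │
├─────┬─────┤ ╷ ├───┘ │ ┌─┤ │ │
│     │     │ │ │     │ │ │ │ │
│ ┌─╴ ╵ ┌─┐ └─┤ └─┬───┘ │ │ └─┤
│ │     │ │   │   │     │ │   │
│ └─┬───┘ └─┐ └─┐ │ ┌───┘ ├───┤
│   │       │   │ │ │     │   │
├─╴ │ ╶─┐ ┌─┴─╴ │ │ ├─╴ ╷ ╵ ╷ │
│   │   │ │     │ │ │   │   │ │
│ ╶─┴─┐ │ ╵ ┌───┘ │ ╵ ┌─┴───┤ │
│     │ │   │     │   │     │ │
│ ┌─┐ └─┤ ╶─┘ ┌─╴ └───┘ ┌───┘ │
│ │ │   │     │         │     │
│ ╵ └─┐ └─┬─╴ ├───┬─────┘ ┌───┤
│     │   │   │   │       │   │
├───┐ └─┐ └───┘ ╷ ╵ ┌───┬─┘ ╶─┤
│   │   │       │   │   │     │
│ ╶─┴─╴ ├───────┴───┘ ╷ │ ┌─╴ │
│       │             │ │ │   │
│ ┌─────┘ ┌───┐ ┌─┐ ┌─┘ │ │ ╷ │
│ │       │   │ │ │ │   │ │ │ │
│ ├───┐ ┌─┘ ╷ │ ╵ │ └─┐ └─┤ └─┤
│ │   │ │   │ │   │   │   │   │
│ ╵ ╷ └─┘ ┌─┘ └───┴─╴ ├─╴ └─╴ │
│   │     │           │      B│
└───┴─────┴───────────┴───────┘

Checking each cell for number of passages:

Junctions found (3+ passages):
  (0, 7): 3 passages
  (0, 13): 3 passages
  (1, 0): 3 passages
  (1, 10): 3 passages
  (2, 6): 3 passages
  (4, 2): 3 passages
  (5, 4): 4 passages
  (5, 11): 3 passages
  (5, 12): 3 passages
  (7, 0): 3 passages
  (7, 4): 3 passages
  (7, 8): 3 passages
  (8, 6): 3 passages
  (8, 8): 3 passages
  (9, 1): 3 passages
  (10, 13): 3 passages
  (11, 0): 3 passages
  (11, 7): 3 passages
  (11, 9): 3 passages
  (11, 14): 3 passages
  (12, 3): 3 passages
  (12, 11): 3 passages
  (14, 6): 3 passages
  (14, 12): 3 passages
Total junctions: 24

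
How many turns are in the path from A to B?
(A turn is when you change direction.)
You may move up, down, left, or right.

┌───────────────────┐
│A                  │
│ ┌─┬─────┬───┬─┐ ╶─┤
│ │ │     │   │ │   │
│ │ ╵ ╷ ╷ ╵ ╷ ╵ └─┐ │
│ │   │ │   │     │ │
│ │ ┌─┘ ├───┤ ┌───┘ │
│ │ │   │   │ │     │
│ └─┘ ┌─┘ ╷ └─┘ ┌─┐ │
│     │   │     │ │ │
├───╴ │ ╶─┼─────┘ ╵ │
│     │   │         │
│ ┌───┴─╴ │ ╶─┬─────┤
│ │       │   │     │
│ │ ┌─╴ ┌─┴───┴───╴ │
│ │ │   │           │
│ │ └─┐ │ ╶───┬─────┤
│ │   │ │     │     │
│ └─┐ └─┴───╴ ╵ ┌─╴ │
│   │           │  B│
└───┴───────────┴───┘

Directions: right, right, right, right, right, right, right, right, down, right, down, down, left, left, down, left, left, up, left, down, left, down, right, down, left, left, left, down, down, right, down, right, right, right, right, right, up, right, right, down
Number of turns: 21

Solution:

┌───────────────────┐
│A → → → → → → → ↓  │
│ ┌─┬─────┬───┬─┐ ╶─┤
│ │ │     │   │ │↳ ↓│
│ │ ╵ ╷ ╷ ╵ ╷ ╵ └─┐ │
│ │   │ │   │     │↓│
│ │ ┌─┘ ├───┤ ┌───┘ │
│ │ │   │↓ ↰│ │↓ ← ↲│
│ └─┘ ┌─┘ ╷ └─┘ ┌─┐ │
│     │↓ ↲│↑ ← ↲│ │ │
├───╴ │ ╶─┼─────┘ ╵ │
│     │↳ ↓│         │
│ ┌───┴─╴ │ ╶─┬─────┤
│ │↓ ← ← ↲│   │     │
│ │ ┌─╴ ┌─┴───┴───╴ │
│ │↓│   │           │
│ │ └─┐ │ ╶───┬─────┤
│ │↳ ↓│ │     │↱ → ↓│
│ └─┐ └─┴───╴ ╵ ┌─╴ │
│   │↳ → → → → ↑│  B│
└───┴───────────┴───┘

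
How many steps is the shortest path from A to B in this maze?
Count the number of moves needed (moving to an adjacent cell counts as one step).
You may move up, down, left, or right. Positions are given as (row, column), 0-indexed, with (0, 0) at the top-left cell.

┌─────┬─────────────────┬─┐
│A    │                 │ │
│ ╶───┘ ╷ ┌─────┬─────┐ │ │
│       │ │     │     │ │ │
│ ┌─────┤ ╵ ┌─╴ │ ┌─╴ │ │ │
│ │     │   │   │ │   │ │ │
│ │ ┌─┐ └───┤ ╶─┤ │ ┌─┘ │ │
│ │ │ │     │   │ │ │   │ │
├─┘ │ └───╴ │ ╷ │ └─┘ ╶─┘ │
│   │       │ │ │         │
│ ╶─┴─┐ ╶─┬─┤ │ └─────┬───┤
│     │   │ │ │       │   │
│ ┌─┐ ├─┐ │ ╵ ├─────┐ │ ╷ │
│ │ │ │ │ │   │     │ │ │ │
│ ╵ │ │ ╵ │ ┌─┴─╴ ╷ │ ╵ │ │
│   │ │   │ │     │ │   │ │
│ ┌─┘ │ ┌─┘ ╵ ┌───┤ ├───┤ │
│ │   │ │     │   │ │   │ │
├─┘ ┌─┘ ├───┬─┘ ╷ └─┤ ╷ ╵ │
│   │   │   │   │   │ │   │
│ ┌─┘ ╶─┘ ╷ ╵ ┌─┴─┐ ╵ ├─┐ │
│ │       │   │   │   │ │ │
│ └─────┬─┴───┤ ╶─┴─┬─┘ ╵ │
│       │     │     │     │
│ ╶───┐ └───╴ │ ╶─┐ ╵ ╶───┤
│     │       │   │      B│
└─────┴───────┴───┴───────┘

Using BFS to find shortest path:
Start: (0, 0), End: (12, 12)
Path found:
(0,0) → (1,0) → (1,1) → (1,2) → (1,3) → (0,3) → (0,4) → (1,4) → (2,4) → (2,5) → (1,5) → (1,6) → (1,7) → (2,7) → (2,6) → (3,6) → (3,7) → (4,7) → (5,7) → (5,8) → (5,9) → (5,10) → (6,10) → (7,10) → (7,11) → (6,11) → (5,11) → (5,12) → (6,12) → (7,12) → (8,12) → (9,12) → (10,12) → (11,12) → (11,11) → (11,10) → (12,10) → (12,11) → (12,12)
Number of steps: 38

Solution:

┌─────┬─────────────────┬─┐
│A    │↱ ↓              │ │
│ ╶───┘ ╷ ┌─────┬─────┐ │ │
│↳ → → ↑│↓│↱ → ↓│     │ │ │
│ ┌─────┤ ╵ ┌─╴ │ ┌─╴ │ │ │
│ │     │↳ ↑│↓ ↲│ │   │ │ │
│ │ ┌─┐ └───┤ ╶─┤ │ ┌─┘ │ │
│ │ │ │     │↳ ↓│ │ │   │ │
├─┘ │ └───╴ │ ╷ │ └─┘ ╶─┘ │
│   │       │ │↓│         │
│ ╶─┴─┐ ╶─┬─┤ │ └─────┬───┤
│     │   │ │ │↳ → → ↓│↱ ↓│
│ ┌─┐ ├─┐ │ ╵ ├─────┐ │ ╷ │
│ │ │ │ │ │   │     │↓│↑│↓│
│ ╵ │ │ ╵ │ ┌─┴─╴ ╷ │ ╵ │ │
│   │ │   │ │     │ │↳ ↑│↓│
│ ┌─┘ │ ┌─┘ ╵ ┌───┤ ├───┤ │
│ │   │ │     │   │ │   │↓│
├─┘ ┌─┘ ├───┬─┘ ╷ └─┤ ╷ ╵ │
│   │   │   │   │   │ │  ↓│
│ ┌─┘ ╶─┘ ╷ ╵ ┌─┴─┐ ╵ ├─┐ │
│ │       │   │   │   │ │↓│
│ └─────┬─┴───┤ ╶─┴─┬─┘ ╵ │
│       │     │     │↓ ← ↲│
│ ╶───┐ └───╴ │ ╶─┐ ╵ ╶───┤
│     │       │   │  ↳ → B│
└─────┴───────┴───┴───────┘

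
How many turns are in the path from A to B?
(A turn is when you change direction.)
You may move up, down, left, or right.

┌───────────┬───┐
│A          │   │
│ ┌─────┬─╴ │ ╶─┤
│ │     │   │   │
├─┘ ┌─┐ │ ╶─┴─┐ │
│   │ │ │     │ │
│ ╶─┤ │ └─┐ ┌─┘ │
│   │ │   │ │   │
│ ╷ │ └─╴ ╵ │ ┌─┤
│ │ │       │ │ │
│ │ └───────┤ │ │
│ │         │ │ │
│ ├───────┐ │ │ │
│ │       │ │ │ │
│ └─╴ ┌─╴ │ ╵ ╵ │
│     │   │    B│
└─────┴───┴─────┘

Directions: right, right, right, right, right, down, left, down, right, down, down, left, up, left, up, up, left, left, down, left, down, right, down, down, right, right, right, right, down, down, right, right
Number of turns: 18

Solution:

┌───────────┬───┐
│A → → → → ↓│   │
│ ┌─────┬─╴ │ ╶─┤
│ │↓ ← ↰│↓ ↲│   │
├─┘ ┌─┐ │ ╶─┴─┐ │
│↓ ↲│ │↑│↳ ↓  │ │
│ ╶─┤ │ └─┐ ┌─┘ │
│↳ ↓│ │↑ ↰│↓│   │
│ ╷ │ └─╴ ╵ │ ┌─┤
│ │↓│    ↑ ↲│ │ │
│ │ └───────┤ │ │
│ │↳ → → → ↓│ │ │
│ ├───────┐ │ │ │
│ │       │↓│ │ │
│ └─╴ ┌─╴ │ ╵ ╵ │
│     │   │↳ → B│
└─────┴───┴─────┘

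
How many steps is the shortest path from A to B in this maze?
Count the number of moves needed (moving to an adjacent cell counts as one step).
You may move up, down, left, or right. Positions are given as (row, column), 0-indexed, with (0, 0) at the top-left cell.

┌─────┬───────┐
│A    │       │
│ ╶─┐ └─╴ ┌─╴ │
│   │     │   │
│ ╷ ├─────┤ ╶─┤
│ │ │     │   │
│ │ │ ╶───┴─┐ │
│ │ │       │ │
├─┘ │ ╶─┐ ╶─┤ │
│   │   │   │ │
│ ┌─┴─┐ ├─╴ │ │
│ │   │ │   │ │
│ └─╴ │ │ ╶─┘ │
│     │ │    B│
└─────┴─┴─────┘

Using BFS to find shortest path:
Start: (0, 0), End: (6, 6)
Path found:
(0,0) → (0,1) → (0,2) → (1,2) → (1,3) → (1,4) → (0,4) → (0,5) → (0,6) → (1,6) → (1,5) → (2,5) → (2,6) → (3,6) → (4,6) → (5,6) → (6,6)
Number of steps: 16

Solution:

┌─────┬───────┐
│A → ↓│  ↱ → ↓│
│ ╶─┐ └─╴ ┌─╴ │
│   │↳ → ↑│↓ ↲│
│ ╷ ├─────┤ ╶─┤
│ │ │     │↳ ↓│
│ │ │ ╶───┴─┐ │
│ │ │       │↓│
├─┘ │ ╶─┐ ╶─┤ │
│   │   │   │↓│
│ ┌─┴─┐ ├─╴ │ │
│ │   │ │   │↓│
│ └─╴ │ │ ╶─┘ │
│     │ │    B│
└─────┴─┴─────┘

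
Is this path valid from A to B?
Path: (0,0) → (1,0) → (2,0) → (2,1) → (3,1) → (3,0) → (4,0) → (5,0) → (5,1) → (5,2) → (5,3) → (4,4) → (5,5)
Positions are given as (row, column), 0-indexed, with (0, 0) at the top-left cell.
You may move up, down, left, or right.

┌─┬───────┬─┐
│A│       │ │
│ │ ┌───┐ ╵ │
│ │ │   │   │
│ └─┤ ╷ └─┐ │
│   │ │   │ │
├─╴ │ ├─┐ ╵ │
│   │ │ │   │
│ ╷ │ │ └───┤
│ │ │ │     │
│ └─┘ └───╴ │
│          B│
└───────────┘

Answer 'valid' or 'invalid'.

Checking path validity:
Result: Invalid move at step 11: cannot move from (5, 3) to (4, 4).

invalid

Correct solution:

┌─┬───────┬─┐
│A│       │ │
│ │ ┌───┐ ╵ │
│↓│ │   │   │
│ └─┤ ╷ └─┐ │
│↳ ↓│ │   │ │
├─╴ │ ├─┐ ╵ │
│↓ ↲│ │ │   │
│ ╷ │ │ └───┤
│↓│ │ │     │
│ └─┘ └───╴ │
│↳ → → → → B│
└───────────┘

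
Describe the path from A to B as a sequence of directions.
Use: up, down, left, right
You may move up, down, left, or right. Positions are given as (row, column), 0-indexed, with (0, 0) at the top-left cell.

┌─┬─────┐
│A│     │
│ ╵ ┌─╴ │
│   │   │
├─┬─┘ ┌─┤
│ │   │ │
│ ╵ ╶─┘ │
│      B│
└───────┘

Finding the path and converting it to directions:
Path through cells: (0,0) → (1,0) → (1,1) → (0,1) → (0,2) → (0,3) → (1,3) → (1,2) → (2,2) → (2,1) → (3,1) → (3,2) → (3,3)
Directions: down, right, up, right, right, down, left, down, left, down, right, right

Solution:

┌─┬─────┐
│A│↱ → ↓│
│ ╵ ┌─╴ │
│↳ ↑│↓ ↲│
├─┬─┘ ┌─┤
│ │↓ ↲│ │
│ ╵ ╶─┘ │
│  ↳ → B│
└───────┘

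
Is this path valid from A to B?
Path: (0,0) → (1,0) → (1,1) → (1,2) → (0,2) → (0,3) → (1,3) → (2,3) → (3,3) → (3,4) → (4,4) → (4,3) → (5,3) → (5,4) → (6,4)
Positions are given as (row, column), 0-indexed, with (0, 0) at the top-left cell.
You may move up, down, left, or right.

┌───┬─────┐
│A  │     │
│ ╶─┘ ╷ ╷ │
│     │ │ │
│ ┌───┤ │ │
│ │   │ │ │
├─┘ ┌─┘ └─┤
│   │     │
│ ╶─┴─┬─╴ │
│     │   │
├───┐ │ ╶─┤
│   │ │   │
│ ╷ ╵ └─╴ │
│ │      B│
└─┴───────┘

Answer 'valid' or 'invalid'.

Checking path validity:
Result: All consecutive moves are passable.

valid

Correct solution:

┌───┬─────┐
│A  │↱ ↓  │
│ ╶─┘ ╷ ╷ │
│↳ → ↑│↓│ │
│ ┌───┤ │ │
│ │   │↓│ │
├─┘ ┌─┘ └─┤
│   │  ↳ ↓│
│ ╶─┴─┬─╴ │
│     │↓ ↲│
├───┐ │ ╶─┤
│   │ │↳ ↓│
│ ╷ ╵ └─╴ │
│ │      B│
└─┴───────┘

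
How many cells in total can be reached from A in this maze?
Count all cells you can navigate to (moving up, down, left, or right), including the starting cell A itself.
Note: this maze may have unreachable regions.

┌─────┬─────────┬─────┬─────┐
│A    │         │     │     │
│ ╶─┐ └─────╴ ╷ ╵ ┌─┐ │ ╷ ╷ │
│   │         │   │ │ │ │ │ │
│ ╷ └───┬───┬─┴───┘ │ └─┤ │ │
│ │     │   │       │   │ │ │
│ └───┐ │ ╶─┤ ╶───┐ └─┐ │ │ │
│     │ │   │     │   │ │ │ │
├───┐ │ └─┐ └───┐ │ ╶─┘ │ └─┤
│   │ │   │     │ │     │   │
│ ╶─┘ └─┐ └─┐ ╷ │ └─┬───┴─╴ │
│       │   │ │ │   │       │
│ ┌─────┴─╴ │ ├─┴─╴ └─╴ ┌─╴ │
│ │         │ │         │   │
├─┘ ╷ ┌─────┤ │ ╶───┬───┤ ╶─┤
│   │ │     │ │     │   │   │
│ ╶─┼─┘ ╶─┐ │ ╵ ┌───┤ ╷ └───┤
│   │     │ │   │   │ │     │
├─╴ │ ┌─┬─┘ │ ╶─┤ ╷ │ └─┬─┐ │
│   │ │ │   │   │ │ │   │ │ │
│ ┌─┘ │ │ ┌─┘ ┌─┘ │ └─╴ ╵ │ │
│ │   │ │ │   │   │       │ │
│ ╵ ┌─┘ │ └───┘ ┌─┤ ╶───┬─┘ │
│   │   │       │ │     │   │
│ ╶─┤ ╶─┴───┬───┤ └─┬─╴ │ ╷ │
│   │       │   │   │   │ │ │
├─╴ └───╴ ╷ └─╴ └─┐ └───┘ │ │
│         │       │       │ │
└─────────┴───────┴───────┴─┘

Using BFS/flood-fill to find all reachable cells from A:
Maze size: 14 × 14 = 196 total cells
All cells are reachable — the maze is fully connected.
Reachable cells: 196

Reachable region (· marks reachable cells):

┌─────┬─────────┬─────┬─────┐
│A · ·│· · · · ·│· · ·│· · ·│
│ ╶─┐ └─────╴ ╷ ╵ ┌─┐ │ ╷ ╷ │
│· ·│· · · · ·│· ·│·│·│·│·│·│
│ ╷ └───┬───┬─┴───┘ │ └─┤ │ │
│·│· · ·│· ·│· · · ·│· ·│·│·│
│ └───┐ │ ╶─┤ ╶───┐ └─┐ │ │ │
│· · ·│·│· ·│· · ·│· ·│·│·│·│
├───┐ │ └─┐ └───┐ │ ╶─┘ │ └─┤
│· ·│·│· ·│· · ·│·│· · ·│· ·│
│ ╶─┘ └─┐ └─┐ ╷ │ └─┬───┴─╴ │
│· · · ·│· ·│·│·│· ·│· · · ·│
│ ┌─────┴─╴ │ ├─┴─╴ └─╴ ┌─╴ │
│·│· · · · ·│·│· · · · ·│· ·│
├─┘ ╷ ┌─────┤ │ ╶───┬───┤ ╶─┤
│· ·│·│· · ·│·│· · ·│· ·│· ·│
│ ╶─┼─┘ ╶─┐ │ ╵ ┌───┤ ╷ └───┤
│· ·│· · ·│·│· ·│· ·│·│· · ·│
├─╴ │ ┌─┬─┘ │ ╶─┤ ╷ │ └─┬─┐ │
│· ·│·│·│· ·│· ·│·│·│· ·│·│·│
│ ┌─┘ │ │ ┌─┘ ┌─┘ │ └─╴ ╵ │ │
│·│· ·│·│·│· ·│· ·│· · · ·│·│
│ ╵ ┌─┘ │ └───┘ ┌─┤ ╶───┬─┘ │
│· ·│· ·│· · · ·│·│· · ·│· ·│
│ ╶─┤ ╶─┴───┬───┤ └─┬─╴ │ ╷ │
│· ·│· · · ·│· ·│· ·│· ·│·│·│
├─╴ └───╴ ╷ └─╴ └─┐ └───┘ │ │
│· · · · ·│· · · ·│· · · ·│·│
└─────────┴───────┴───────┴─┘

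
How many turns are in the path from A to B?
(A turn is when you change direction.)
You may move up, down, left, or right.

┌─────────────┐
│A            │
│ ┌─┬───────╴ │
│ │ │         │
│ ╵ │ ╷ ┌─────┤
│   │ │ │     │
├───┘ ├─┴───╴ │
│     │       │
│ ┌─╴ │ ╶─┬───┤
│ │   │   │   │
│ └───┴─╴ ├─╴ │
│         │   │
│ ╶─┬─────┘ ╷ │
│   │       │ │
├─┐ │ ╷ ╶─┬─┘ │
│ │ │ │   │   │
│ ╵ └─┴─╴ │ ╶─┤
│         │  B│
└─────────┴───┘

Directions: right, right, right, right, right, right, down, left, left, left, left, down, down, left, left, down, down, down, right, down, down, right, right, right, up, left, up, right, right, up, right, down, down, left, down, right
Number of turns: 18

Solution:

┌─────────────┐
│A → → → → → ↓│
│ ┌─┬───────╴ │
│ │ │↓ ← ← ← ↲│
│ ╵ │ ╷ ┌─────┤
│   │↓│ │     │
├───┘ ├─┴───╴ │
│↓ ← ↲│       │
│ ┌─╴ │ ╶─┬───┤
│↓│   │   │   │
│ └───┴─╴ ├─╴ │
│↓        │↱ ↓│
│ ╶─┬─────┘ ╷ │
│↳ ↓│  ↱ → ↑│↓│
├─┐ │ ╷ ╶─┬─┘ │
│ │↓│ │↑ ↰│↓ ↲│
│ ╵ └─┴─╴ │ ╶─┤
│  ↳ → → ↑│↳ B│
└─────────┴───┘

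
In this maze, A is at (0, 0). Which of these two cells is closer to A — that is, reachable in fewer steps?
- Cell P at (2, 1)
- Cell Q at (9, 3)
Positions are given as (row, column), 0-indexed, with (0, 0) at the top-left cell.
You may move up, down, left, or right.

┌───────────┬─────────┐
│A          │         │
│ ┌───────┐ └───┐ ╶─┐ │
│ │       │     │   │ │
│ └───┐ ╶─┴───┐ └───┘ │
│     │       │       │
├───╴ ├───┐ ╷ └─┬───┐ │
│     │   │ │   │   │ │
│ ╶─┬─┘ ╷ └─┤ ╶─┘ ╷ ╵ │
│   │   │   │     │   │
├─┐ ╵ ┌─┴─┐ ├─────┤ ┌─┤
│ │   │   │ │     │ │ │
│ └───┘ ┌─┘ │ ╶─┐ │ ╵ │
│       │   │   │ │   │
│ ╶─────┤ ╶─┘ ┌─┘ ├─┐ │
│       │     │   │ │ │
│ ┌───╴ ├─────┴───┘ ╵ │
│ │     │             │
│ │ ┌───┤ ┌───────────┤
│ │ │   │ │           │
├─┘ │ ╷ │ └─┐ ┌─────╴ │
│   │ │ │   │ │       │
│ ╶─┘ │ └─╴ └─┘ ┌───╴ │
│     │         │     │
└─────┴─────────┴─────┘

Shortest path A → P at (2, 1): 3 steps
Shortest path A → Q at (9, 3): 34 steps

P is closer (3 steps vs 34 steps).

Path to P:

┌───────────┬─────────┐
│A          │         │
│ ┌───────┐ └───┐ ╶─┐ │
│↓│       │     │   │ │
│ └───┐ ╶─┴───┐ └───┘ │
│↳ P  │       │       │
├───╴ ├───┐ ╷ └─┬───┐ │
│     │   │ │   │   │ │
│ ╶─┬─┘ ╷ └─┤ ╶─┘ ╷ ╵ │
│   │   │   │     │   │
├─┐ ╵ ┌─┴─┐ ├─────┤ ┌─┤
│ │   │   │ │     │ │ │
│ └───┘ ┌─┘ │ ╶─┐ │ ╵ │
│       │   │   │ │   │
│ ╶─────┤ ╶─┘ ┌─┘ ├─┐ │
│       │     │   │ │ │
│ ┌───╴ ├─────┴───┘ ╵ │
│ │     │             │
│ │ ┌───┤ ┌───────────┤
│ │ │   │ │           │
├─┘ │ ╷ │ └─┐ ┌─────╴ │
│   │ │ │   │ │       │
│ ╶─┘ │ └─╴ └─┘ ┌───╴ │
│     │         │     │
└─────┴─────────┴─────┘

Path to Q:

┌───────────┬─────────┐
│A → → → → ↓│         │
│ ┌───────┐ └───┐ ╶─┐ │
│ │       │↳ → ↓│   │ │
│ └───┐ ╶─┴───┐ └───┘ │
│     │       │↳ → → ↓│
├───╴ ├───┐ ╷ └─┬───┐ │
│     │   │ │   │   │↓│
│ ╶─┬─┘ ╷ └─┤ ╶─┘ ╷ ╵ │
│   │   │   │     │↓ ↲│
├─┐ ╵ ┌─┴─┐ ├─────┤ ┌─┤
│ │   │   │ │     │↓│ │
│ └───┘ ┌─┘ │ ╶─┐ │ ╵ │
│       │   │   │ │↳ ↓│
│ ╶─────┤ ╶─┘ ┌─┘ ├─┐ │
│       │     │   │ │↓│
│ ┌───╴ ├─────┴───┘ ╵ │
│ │     │↓ ← ← ← ← ← ↲│
│ │ ┌───┤ ┌───────────┤
│ │ │  Q│↓│           │
├─┘ │ ╷ │ └─┐ ┌─────╴ │
│   │ │↑│↳ ↓│ │       │
│ ╶─┘ │ └─╴ └─┘ ┌───╴ │
│     │↑ ← ↲    │     │
└─────┴─────────┴─────┘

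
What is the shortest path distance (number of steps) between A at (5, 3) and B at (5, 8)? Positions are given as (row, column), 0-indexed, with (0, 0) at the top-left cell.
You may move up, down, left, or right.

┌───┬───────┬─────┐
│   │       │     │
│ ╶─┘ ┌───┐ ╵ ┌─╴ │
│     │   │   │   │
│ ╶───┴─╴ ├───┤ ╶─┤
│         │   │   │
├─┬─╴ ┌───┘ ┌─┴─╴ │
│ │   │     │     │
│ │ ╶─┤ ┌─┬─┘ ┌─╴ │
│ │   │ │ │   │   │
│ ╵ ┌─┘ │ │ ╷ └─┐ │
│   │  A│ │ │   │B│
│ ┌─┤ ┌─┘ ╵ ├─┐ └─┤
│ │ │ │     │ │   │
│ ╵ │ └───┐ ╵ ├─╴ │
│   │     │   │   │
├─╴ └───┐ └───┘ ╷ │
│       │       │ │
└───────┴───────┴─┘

Finding path from (5, 3) to (5, 8):
Path: (5,3) → (5,2) → (6,2) → (7,2) → (7,3) → (7,4) → (8,4) → (8,5) → (8,6) → (8,7) → (7,7) → (7,8) → (6,8) → (6,7) → (5,7) → (5,6) → (4,6) → (3,6) → (3,7) → (3,8) → (4,8) → (5,8)
Distance: 21 steps

Solution:

┌───┬───────┬─────┐
│   │       │     │
│ ╶─┘ ┌───┐ ╵ ┌─╴ │
│     │   │   │   │
│ ╶───┴─╴ ├───┤ ╶─┤
│         │   │   │
├─┬─╴ ┌───┘ ┌─┴─╴ │
│ │   │     │↱ → ↓│
│ │ ╶─┤ ┌─┬─┘ ┌─╴ │
│ │   │ │ │  ↑│  ↓│
│ ╵ ┌─┘ │ │ ╷ └─┐ │
│   │↓ A│ │ │↑ ↰│B│
│ ┌─┤ ┌─┘ ╵ ├─┐ └─┤
│ │ │↓│     │ │↑ ↰│
│ ╵ │ └───┐ ╵ ├─╴ │
│   │↳ → ↓│   │↱ ↑│
├─╴ └───┐ └───┘ ╷ │
│       │↳ → → ↑│ │
└───────┴───────┴─┘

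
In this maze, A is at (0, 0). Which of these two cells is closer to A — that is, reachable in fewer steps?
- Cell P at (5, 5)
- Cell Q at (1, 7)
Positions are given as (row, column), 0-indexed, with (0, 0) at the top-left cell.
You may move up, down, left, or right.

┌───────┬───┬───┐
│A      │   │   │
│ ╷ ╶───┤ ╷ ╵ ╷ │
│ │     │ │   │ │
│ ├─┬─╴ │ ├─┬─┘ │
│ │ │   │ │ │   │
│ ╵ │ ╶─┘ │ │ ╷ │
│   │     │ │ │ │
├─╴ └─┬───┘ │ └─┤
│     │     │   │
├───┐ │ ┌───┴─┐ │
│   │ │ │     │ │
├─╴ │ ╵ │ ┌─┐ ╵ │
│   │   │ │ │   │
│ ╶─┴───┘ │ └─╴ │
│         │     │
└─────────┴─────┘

Shortest path A → P at (5, 5): 28 steps
Shortest path A → Q at (1, 7): 18 steps

Q is closer (18 steps vs 28 steps).

Path to P:

┌───────┬───┬───┐
│A ↓    │↱ ↓│↱ ↓│
│ ╷ ╶───┤ ╷ ╵ ╷ │
│ │↳ → ↓│↑│↳ ↑│↓│
│ ├─┬─╴ │ ├─┬─┘ │
│ │ │↓ ↲│↑│ │↓ ↲│
│ ╵ │ ╶─┘ │ │ ╷ │
│   │↳ → ↑│ │↓│ │
├─╴ └─┬───┘ │ └─┤
│     │     │↳ ↓│
├───┐ │ ┌───┴─┐ │
│   │ │ │  P ↰│↓│
├─╴ │ ╵ │ ┌─┐ ╵ │
│   │   │ │ │↑ ↲│
│ ╶─┴───┘ │ └─╴ │
│         │     │
└─────────┴─────┘

Path to Q:

┌───────┬───┬───┐
│A ↓    │↱ ↓│↱ ↓│
│ ╷ ╶───┤ ╷ ╵ ╷ │
│ │↳ → ↓│↑│↳ ↑│Q│
│ ├─┬─╴ │ ├─┬─┘ │
│ │ │↓ ↲│↑│ │   │
│ ╵ │ ╶─┘ │ │ ╷ │
│   │↳ → ↑│ │ │ │
├─╴ └─┬───┘ │ └─┤
│     │     │   │
├───┐ │ ┌───┴─┐ │
│   │ │ │     │ │
├─╴ │ ╵ │ ┌─┐ ╵ │
│   │   │ │ │   │
│ ╶─┴───┘ │ └─╴ │
│         │     │
└─────────┴─────┘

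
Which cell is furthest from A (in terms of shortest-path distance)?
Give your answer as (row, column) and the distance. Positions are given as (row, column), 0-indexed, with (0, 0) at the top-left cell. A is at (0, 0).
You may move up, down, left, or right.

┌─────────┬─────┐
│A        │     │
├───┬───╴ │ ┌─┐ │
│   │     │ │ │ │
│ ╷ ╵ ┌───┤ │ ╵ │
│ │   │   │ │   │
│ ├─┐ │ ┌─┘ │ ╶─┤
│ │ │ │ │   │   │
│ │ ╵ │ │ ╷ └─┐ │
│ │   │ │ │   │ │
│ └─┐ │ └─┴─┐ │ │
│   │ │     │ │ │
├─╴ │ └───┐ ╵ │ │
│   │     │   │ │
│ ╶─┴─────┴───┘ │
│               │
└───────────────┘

Computing BFS distances from A to all cells:
Furthest cell: (2, 4)
Distance: 52 steps

Path from A to the furthest cell:

┌─────────┬─────┐
│A → → → ↓│↓ ← ↰│
├───┬───╴ │ ┌─┐ │
│↓ ↰│↓ ← ↲│↓│ │↑│
│ ╷ ╵ ┌───┤ │ ╵ │
│↓│↑ ↲│↱ B│↓│↱ ↑│
│ ├─┐ │ ┌─┘ │ ╶─┤
│↓│ │ │↑│  ↓│↑ ↰│
│ │ ╵ │ │ ╷ └─┐ │
│↓│   │↑│ │↳ ↓│↑│
│ └─┐ │ └─┴─┐ │ │
│↳ ↓│ │↑ ← ↰│↓│↑│
├─╴ │ └───┐ ╵ │ │
│↓ ↲│     │↑ ↲│↑│
│ ╶─┴─────┴───┘ │
│↳ → → → → → → ↑│
└───────────────┘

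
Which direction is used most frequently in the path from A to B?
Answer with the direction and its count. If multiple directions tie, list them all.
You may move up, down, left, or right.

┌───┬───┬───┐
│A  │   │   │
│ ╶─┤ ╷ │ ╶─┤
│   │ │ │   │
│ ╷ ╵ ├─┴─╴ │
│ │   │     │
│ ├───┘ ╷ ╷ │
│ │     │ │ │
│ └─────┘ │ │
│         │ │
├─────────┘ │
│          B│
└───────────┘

Directions: down, down, down, down, right, right, right, right, up, up, right, down, down, down
Counts: {'down': 7, 'right': 5, 'up': 2}
Most common: down (7 times)

Solution:

┌───┬───┬───┐
│A  │   │   │
│ ╶─┤ ╷ │ ╶─┤
│↓  │ │ │   │
│ ╷ ╵ ├─┴─╴ │
│↓│   │  ↱ ↓│
│ ├───┘ ╷ ╷ │
│↓│     │↑│↓│
│ └─────┘ │ │
│↳ → → → ↑│↓│
├─────────┘ │
│          B│
└───────────┘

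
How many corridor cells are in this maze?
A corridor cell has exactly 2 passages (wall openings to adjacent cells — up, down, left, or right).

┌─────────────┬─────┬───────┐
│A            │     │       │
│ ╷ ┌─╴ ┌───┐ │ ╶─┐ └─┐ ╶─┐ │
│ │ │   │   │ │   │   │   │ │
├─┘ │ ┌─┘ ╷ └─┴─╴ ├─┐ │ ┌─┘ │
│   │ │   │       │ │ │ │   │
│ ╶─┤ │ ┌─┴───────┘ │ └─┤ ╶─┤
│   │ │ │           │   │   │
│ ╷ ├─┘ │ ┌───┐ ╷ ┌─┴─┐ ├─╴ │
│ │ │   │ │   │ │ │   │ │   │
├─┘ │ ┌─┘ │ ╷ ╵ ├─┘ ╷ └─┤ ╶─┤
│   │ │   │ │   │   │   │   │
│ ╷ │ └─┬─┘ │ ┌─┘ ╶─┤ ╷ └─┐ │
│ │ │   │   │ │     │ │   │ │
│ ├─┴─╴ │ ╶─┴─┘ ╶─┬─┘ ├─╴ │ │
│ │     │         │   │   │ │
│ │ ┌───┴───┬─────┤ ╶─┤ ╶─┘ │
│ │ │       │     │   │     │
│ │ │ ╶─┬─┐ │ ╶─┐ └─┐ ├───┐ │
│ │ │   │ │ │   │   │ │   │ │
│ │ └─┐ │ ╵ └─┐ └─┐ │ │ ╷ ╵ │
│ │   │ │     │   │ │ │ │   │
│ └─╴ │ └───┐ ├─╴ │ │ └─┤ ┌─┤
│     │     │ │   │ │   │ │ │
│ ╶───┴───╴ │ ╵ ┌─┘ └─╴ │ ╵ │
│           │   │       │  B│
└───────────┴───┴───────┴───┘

Counting cells with exactly 2 passages:
Total corridor cells: 146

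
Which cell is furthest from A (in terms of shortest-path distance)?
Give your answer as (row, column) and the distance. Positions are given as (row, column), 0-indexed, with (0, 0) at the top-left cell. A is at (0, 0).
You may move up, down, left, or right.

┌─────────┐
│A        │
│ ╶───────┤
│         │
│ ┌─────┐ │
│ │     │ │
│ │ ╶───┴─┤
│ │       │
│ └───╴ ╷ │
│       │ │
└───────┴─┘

Computing BFS distances from A to all cells:
Furthest cell: (2, 3)
Distance: 13 steps

Path from A to the furthest cell:

┌─────────┐
│A        │
│ ╶───────┤
│↓        │
│ ┌─────┐ │
│↓│↱ → B│ │
│ │ ╶───┴─┤
│↓│↑ ← ↰  │
│ └───╴ ╷ │
│↳ → → ↑│ │
└───────┴─┘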